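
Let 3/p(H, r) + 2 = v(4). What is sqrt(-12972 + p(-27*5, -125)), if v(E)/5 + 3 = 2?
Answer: I*sqrt(635649)/7 ≈ 113.9*I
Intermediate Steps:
v(E) = -5 (v(E) = -15 + 5*2 = -15 + 10 = -5)
p(H, r) = -3/7 (p(H, r) = 3/(-2 - 5) = 3/(-7) = 3*(-1/7) = -3/7)
sqrt(-12972 + p(-27*5, -125)) = sqrt(-12972 - 3/7) = sqrt(-90807/7) = I*sqrt(635649)/7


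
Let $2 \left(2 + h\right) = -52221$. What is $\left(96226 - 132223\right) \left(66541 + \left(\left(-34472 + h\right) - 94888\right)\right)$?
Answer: $\frac{6402534411}{2} \approx 3.2013 \cdot 10^{9}$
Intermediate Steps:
$h = - \frac{52225}{2}$ ($h = -2 + \frac{1}{2} \left(-52221\right) = -2 - \frac{52221}{2} = - \frac{52225}{2} \approx -26113.0$)
$\left(96226 - 132223\right) \left(66541 + \left(\left(-34472 + h\right) - 94888\right)\right) = \left(96226 - 132223\right) \left(66541 - \frac{310945}{2}\right) = - 35997 \left(66541 - \frac{310945}{2}\right) = \left(-35997\right) \left(- \frac{177863}{2}\right) = \frac{6402534411}{2}$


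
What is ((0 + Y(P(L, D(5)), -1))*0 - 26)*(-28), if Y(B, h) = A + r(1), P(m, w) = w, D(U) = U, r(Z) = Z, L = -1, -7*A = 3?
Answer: 728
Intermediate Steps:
A = -3/7 (A = -⅐*3 = -3/7 ≈ -0.42857)
Y(B, h) = 4/7 (Y(B, h) = -3/7 + 1 = 4/7)
((0 + Y(P(L, D(5)), -1))*0 - 26)*(-28) = ((0 + 4/7)*0 - 26)*(-28) = ((4/7)*0 - 26)*(-28) = (0 - 26)*(-28) = -26*(-28) = 728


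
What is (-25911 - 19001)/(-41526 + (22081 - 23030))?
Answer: 44912/42475 ≈ 1.0574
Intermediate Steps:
(-25911 - 19001)/(-41526 + (22081 - 23030)) = -44912/(-41526 - 949) = -44912/(-42475) = -44912*(-1/42475) = 44912/42475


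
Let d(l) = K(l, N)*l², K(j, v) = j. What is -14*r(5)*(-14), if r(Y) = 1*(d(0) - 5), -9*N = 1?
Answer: -980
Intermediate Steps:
N = -⅑ (N = -⅑*1 = -⅑ ≈ -0.11111)
d(l) = l³ (d(l) = l*l² = l³)
r(Y) = -5 (r(Y) = 1*(0³ - 5) = 1*(0 - 5) = 1*(-5) = -5)
-14*r(5)*(-14) = -14*(-5)*(-14) = 70*(-14) = -980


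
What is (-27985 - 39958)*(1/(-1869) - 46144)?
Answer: 5859617457191/1869 ≈ 3.1352e+9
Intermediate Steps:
(-27985 - 39958)*(1/(-1869) - 46144) = -67943*(-1/1869 - 46144) = -67943*(-86243137/1869) = 5859617457191/1869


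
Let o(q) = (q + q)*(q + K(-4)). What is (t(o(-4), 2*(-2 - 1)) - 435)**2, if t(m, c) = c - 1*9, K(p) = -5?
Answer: 202500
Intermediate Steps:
o(q) = 2*q*(-5 + q) (o(q) = (q + q)*(q - 5) = (2*q)*(-5 + q) = 2*q*(-5 + q))
t(m, c) = -9 + c (t(m, c) = c - 9 = -9 + c)
(t(o(-4), 2*(-2 - 1)) - 435)**2 = ((-9 + 2*(-2 - 1)) - 435)**2 = ((-9 + 2*(-3)) - 435)**2 = ((-9 - 6) - 435)**2 = (-15 - 435)**2 = (-450)**2 = 202500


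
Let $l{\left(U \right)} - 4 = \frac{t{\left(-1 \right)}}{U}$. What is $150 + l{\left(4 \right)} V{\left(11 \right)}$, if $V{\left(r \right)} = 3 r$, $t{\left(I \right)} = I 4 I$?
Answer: $315$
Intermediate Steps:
$t{\left(I \right)} = 4 I^{2}$ ($t{\left(I \right)} = 4 I I = 4 I^{2}$)
$l{\left(U \right)} = 4 + \frac{4}{U}$ ($l{\left(U \right)} = 4 + \frac{4 \left(-1\right)^{2}}{U} = 4 + \frac{4 \cdot 1}{U} = 4 + \frac{4}{U}$)
$150 + l{\left(4 \right)} V{\left(11 \right)} = 150 + \left(4 + \frac{4}{4}\right) 3 \cdot 11 = 150 + \left(4 + 4 \cdot \frac{1}{4}\right) 33 = 150 + \left(4 + 1\right) 33 = 150 + 5 \cdot 33 = 150 + 165 = 315$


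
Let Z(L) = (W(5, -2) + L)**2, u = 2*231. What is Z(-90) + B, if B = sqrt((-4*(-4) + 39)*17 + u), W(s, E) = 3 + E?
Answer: 7921 + sqrt(1397) ≈ 7958.4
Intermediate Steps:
u = 462
Z(L) = (1 + L)**2 (Z(L) = ((3 - 2) + L)**2 = (1 + L)**2)
B = sqrt(1397) (B = sqrt((-4*(-4) + 39)*17 + 462) = sqrt((16 + 39)*17 + 462) = sqrt(55*17 + 462) = sqrt(935 + 462) = sqrt(1397) ≈ 37.376)
Z(-90) + B = (1 - 90)**2 + sqrt(1397) = (-89)**2 + sqrt(1397) = 7921 + sqrt(1397)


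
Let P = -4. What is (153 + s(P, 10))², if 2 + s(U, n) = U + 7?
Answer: 23716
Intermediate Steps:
s(U, n) = 5 + U (s(U, n) = -2 + (U + 7) = -2 + (7 + U) = 5 + U)
(153 + s(P, 10))² = (153 + (5 - 4))² = (153 + 1)² = 154² = 23716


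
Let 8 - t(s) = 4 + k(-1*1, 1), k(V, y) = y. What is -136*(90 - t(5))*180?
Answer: -2129760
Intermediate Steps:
t(s) = 3 (t(s) = 8 - (4 + 1) = 8 - 1*5 = 8 - 5 = 3)
-136*(90 - t(5))*180 = -136*(90 - 1*3)*180 = -136*(90 - 3)*180 = -136*87*180 = -11832*180 = -2129760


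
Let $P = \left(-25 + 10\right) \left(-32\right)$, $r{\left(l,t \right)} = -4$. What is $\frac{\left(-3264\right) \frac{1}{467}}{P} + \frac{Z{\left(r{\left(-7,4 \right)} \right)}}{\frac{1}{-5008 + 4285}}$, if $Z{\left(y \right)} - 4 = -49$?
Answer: $\frac{75969191}{2335} \approx 32535.0$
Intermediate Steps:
$Z{\left(y \right)} = -45$ ($Z{\left(y \right)} = 4 - 49 = -45$)
$P = 480$ ($P = \left(-15\right) \left(-32\right) = 480$)
$\frac{\left(-3264\right) \frac{1}{467}}{P} + \frac{Z{\left(r{\left(-7,4 \right)} \right)}}{\frac{1}{-5008 + 4285}} = \frac{\left(-3264\right) \frac{1}{467}}{480} - \frac{45}{\frac{1}{-5008 + 4285}} = \left(-3264\right) \frac{1}{467} \cdot \frac{1}{480} - \frac{45}{\frac{1}{-723}} = \left(- \frac{3264}{467}\right) \frac{1}{480} - \frac{45}{- \frac{1}{723}} = - \frac{34}{2335} - -32535 = - \frac{34}{2335} + 32535 = \frac{75969191}{2335}$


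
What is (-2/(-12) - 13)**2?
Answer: 5929/36 ≈ 164.69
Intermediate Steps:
(-2/(-12) - 13)**2 = (-2*(-1/12) - 13)**2 = (1/6 - 13)**2 = (-77/6)**2 = 5929/36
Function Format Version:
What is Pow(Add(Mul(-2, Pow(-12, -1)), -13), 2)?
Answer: Rational(5929, 36) ≈ 164.69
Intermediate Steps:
Pow(Add(Mul(-2, Pow(-12, -1)), -13), 2) = Pow(Add(Mul(-2, Rational(-1, 12)), -13), 2) = Pow(Add(Rational(1, 6), -13), 2) = Pow(Rational(-77, 6), 2) = Rational(5929, 36)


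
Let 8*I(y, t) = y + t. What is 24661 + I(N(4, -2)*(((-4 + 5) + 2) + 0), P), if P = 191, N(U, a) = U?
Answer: 197491/8 ≈ 24686.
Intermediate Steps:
I(y, t) = t/8 + y/8 (I(y, t) = (y + t)/8 = (t + y)/8 = t/8 + y/8)
24661 + I(N(4, -2)*(((-4 + 5) + 2) + 0), P) = 24661 + ((⅛)*191 + (4*(((-4 + 5) + 2) + 0))/8) = 24661 + (191/8 + (4*((1 + 2) + 0))/8) = 24661 + (191/8 + (4*(3 + 0))/8) = 24661 + (191/8 + (4*3)/8) = 24661 + (191/8 + (⅛)*12) = 24661 + (191/8 + 3/2) = 24661 + 203/8 = 197491/8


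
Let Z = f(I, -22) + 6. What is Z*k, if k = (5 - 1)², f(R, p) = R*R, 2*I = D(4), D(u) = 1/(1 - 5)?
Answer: 385/4 ≈ 96.250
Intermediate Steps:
D(u) = -¼ (D(u) = 1/(-4) = -¼)
I = -⅛ (I = (½)*(-¼) = -⅛ ≈ -0.12500)
f(R, p) = R²
k = 16 (k = 4² = 16)
Z = 385/64 (Z = (-⅛)² + 6 = 1/64 + 6 = 385/64 ≈ 6.0156)
Z*k = (385/64)*16 = 385/4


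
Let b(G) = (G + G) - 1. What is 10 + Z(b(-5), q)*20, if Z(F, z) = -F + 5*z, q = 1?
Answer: 330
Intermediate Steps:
b(G) = -1 + 2*G (b(G) = 2*G - 1 = -1 + 2*G)
10 + Z(b(-5), q)*20 = 10 + (-(-1 + 2*(-5)) + 5*1)*20 = 10 + (-(-1 - 10) + 5)*20 = 10 + (-1*(-11) + 5)*20 = 10 + (11 + 5)*20 = 10 + 16*20 = 10 + 320 = 330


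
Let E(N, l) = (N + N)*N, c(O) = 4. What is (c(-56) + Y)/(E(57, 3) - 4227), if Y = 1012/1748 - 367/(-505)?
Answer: 50908/21790245 ≈ 0.0023363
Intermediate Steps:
E(N, l) = 2*N² (E(N, l) = (2*N)*N = 2*N²)
Y = 12528/9595 (Y = 1012*(1/1748) - 367*(-1/505) = 11/19 + 367/505 = 12528/9595 ≈ 1.3057)
(c(-56) + Y)/(E(57, 3) - 4227) = (4 + 12528/9595)/(2*57² - 4227) = 50908/(9595*(2*3249 - 4227)) = 50908/(9595*(6498 - 4227)) = (50908/9595)/2271 = (50908/9595)*(1/2271) = 50908/21790245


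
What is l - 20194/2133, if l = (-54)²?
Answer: 6199634/2133 ≈ 2906.5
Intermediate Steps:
l = 2916
l - 20194/2133 = 2916 - 20194/2133 = 6199634/2133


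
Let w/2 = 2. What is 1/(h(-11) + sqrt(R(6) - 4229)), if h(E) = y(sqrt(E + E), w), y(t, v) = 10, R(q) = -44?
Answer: 10/4373 - I*sqrt(4273)/4373 ≈ 0.0022868 - 0.014948*I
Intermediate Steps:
w = 4 (w = 2*2 = 4)
h(E) = 10
1/(h(-11) + sqrt(R(6) - 4229)) = 1/(10 + sqrt(-44 - 4229)) = 1/(10 + sqrt(-4273)) = 1/(10 + I*sqrt(4273))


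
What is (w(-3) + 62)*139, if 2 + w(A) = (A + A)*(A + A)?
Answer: 13344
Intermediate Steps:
w(A) = -2 + 4*A² (w(A) = -2 + (A + A)*(A + A) = -2 + (2*A)*(2*A) = -2 + 4*A²)
(w(-3) + 62)*139 = ((-2 + 4*(-3)²) + 62)*139 = ((-2 + 4*9) + 62)*139 = ((-2 + 36) + 62)*139 = (34 + 62)*139 = 96*139 = 13344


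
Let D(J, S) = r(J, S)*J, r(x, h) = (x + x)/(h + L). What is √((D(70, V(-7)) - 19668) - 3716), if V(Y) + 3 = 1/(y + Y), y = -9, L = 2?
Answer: 6*I*√261766/17 ≈ 180.58*I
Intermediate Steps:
V(Y) = -3 + 1/(-9 + Y)
r(x, h) = 2*x/(2 + h) (r(x, h) = (x + x)/(h + 2) = (2*x)/(2 + h) = 2*x/(2 + h))
D(J, S) = 2*J²/(2 + S) (D(J, S) = (2*J/(2 + S))*J = 2*J²/(2 + S))
√((D(70, V(-7)) - 19668) - 3716) = √((2*70²/(2 + (28 - 3*(-7))/(-9 - 7)) - 19668) - 3716) = √((2*4900/(2 + (28 + 21)/(-16)) - 19668) - 3716) = √((2*4900/(2 - 1/16*49) - 19668) - 3716) = √((2*4900/(2 - 49/16) - 19668) - 3716) = √((2*4900/(-17/16) - 19668) - 3716) = √((2*4900*(-16/17) - 19668) - 3716) = √((-156800/17 - 19668) - 3716) = √(-491156/17 - 3716) = √(-554328/17) = 6*I*√261766/17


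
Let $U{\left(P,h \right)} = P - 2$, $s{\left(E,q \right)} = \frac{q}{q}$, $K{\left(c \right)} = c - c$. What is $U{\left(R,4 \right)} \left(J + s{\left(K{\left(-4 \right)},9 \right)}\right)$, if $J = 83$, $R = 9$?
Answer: $588$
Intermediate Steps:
$K{\left(c \right)} = 0$
$s{\left(E,q \right)} = 1$
$U{\left(P,h \right)} = -2 + P$ ($U{\left(P,h \right)} = P - 2 = -2 + P$)
$U{\left(R,4 \right)} \left(J + s{\left(K{\left(-4 \right)},9 \right)}\right) = \left(-2 + 9\right) \left(83 + 1\right) = 7 \cdot 84 = 588$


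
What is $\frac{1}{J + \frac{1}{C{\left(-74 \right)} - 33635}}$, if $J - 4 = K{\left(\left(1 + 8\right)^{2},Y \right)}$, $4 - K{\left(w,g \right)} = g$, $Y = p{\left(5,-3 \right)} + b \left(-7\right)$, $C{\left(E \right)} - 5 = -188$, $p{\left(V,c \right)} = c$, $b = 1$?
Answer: $\frac{33818}{608723} \approx 0.055556$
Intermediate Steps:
$C{\left(E \right)} = -183$ ($C{\left(E \right)} = 5 - 188 = -183$)
$Y = -10$ ($Y = -3 + 1 \left(-7\right) = -3 - 7 = -10$)
$K{\left(w,g \right)} = 4 - g$
$J = 18$ ($J = 4 + \left(4 - -10\right) = 4 + \left(4 + 10\right) = 4 + 14 = 18$)
$\frac{1}{J + \frac{1}{C{\left(-74 \right)} - 33635}} = \frac{1}{18 + \frac{1}{-183 - 33635}} = \frac{1}{18 + \frac{1}{-33818}} = \frac{1}{18 - \frac{1}{33818}} = \frac{1}{\frac{608723}{33818}} = \frac{33818}{608723}$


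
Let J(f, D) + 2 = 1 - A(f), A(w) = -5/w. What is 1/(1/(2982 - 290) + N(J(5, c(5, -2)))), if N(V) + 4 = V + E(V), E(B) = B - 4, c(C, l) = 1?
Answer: -2692/21535 ≈ -0.12501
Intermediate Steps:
E(B) = -4 + B
J(f, D) = -1 + 5/f (J(f, D) = -2 + (1 - (-5)/f) = -2 + (1 + 5/f) = -1 + 5/f)
N(V) = -8 + 2*V (N(V) = -4 + (V + (-4 + V)) = -4 + (-4 + 2*V) = -8 + 2*V)
1/(1/(2982 - 290) + N(J(5, c(5, -2)))) = 1/(1/(2982 - 290) + (-8 + 2*((5 - 1*5)/5))) = 1/(1/2692 + (-8 + 2*((5 - 5)/5))) = 1/(1/2692 + (-8 + 2*((⅕)*0))) = 1/(1/2692 + (-8 + 2*0)) = 1/(1/2692 + (-8 + 0)) = 1/(1/2692 - 8) = 1/(-21535/2692) = -2692/21535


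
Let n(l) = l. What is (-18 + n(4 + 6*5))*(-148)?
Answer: -2368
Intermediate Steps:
(-18 + n(4 + 6*5))*(-148) = (-18 + (4 + 6*5))*(-148) = (-18 + (4 + 30))*(-148) = (-18 + 34)*(-148) = 16*(-148) = -2368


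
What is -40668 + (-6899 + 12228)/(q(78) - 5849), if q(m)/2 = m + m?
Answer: -225184045/5537 ≈ -40669.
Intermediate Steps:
q(m) = 4*m (q(m) = 2*(m + m) = 2*(2*m) = 4*m)
-40668 + (-6899 + 12228)/(q(78) - 5849) = -40668 + (-6899 + 12228)/(4*78 - 5849) = -40668 + 5329/(312 - 5849) = -40668 + 5329/(-5537) = -40668 + 5329*(-1/5537) = -40668 - 5329/5537 = -225184045/5537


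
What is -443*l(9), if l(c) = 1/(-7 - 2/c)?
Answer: 3987/65 ≈ 61.338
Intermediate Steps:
-443*l(9) = -(-443)*9/(2 + 7*9) = -(-443)*9/(2 + 63) = -(-443)*9/65 = -443*(-9/65) = 3987/65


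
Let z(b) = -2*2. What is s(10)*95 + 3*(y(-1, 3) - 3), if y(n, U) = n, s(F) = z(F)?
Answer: -392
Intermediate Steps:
z(b) = -4
s(F) = -4
s(10)*95 + 3*(y(-1, 3) - 3) = -4*95 + 3*(-1 - 3) = -380 + 3*(-4) = -380 - 12 = -392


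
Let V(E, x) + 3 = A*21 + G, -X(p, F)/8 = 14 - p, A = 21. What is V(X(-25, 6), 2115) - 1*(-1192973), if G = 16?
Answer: 1193427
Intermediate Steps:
X(p, F) = -112 + 8*p (X(p, F) = -8*(14 - p) = -112 + 8*p)
V(E, x) = 454 (V(E, x) = -3 + (21*21 + 16) = -3 + (441 + 16) = -3 + 457 = 454)
V(X(-25, 6), 2115) - 1*(-1192973) = 454 - 1*(-1192973) = 454 + 1192973 = 1193427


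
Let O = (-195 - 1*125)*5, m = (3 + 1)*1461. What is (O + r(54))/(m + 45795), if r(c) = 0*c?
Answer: -1600/51639 ≈ -0.030984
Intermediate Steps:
r(c) = 0
m = 5844 (m = 4*1461 = 5844)
O = -1600 (O = (-195 - 125)*5 = -320*5 = -1600)
(O + r(54))/(m + 45795) = (-1600 + 0)/(5844 + 45795) = -1600/51639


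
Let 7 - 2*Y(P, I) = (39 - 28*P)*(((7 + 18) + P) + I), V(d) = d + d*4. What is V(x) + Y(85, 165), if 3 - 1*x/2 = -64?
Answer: 322561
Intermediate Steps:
x = 134 (x = 6 - 2*(-64) = 6 + 128 = 134)
V(d) = 5*d (V(d) = d + 4*d = 5*d)
Y(P, I) = 7/2 - (39 - 28*P)*(25 + I + P)/2 (Y(P, I) = 7/2 - (39 - 28*P)*(((7 + 18) + P) + I)/2 = 7/2 - (39 - 28*P)*((25 + P) + I)/2 = 7/2 - (39 - 28*P)*(25 + I + P)/2)
V(x) + Y(85, 165) = 5*134 + (-484 + 14*85**2 - 39/2*165 + (661/2)*85 + 14*165*85) = 670 + (-484 + 14*7225 - 6435/2 + 56185/2 + 196350) = 670 + (-484 + 101150 - 6435/2 + 56185/2 + 196350) = 670 + 321891 = 322561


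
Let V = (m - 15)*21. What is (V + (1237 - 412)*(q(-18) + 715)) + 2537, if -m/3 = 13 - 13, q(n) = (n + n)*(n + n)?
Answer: 1661297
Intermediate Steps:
q(n) = 4*n**2 (q(n) = (2*n)*(2*n) = 4*n**2)
m = 0 (m = -3*(13 - 13) = -3*0 = 0)
V = -315 (V = (0 - 15)*21 = -15*21 = -315)
(V + (1237 - 412)*(q(-18) + 715)) + 2537 = (-315 + (1237 - 412)*(4*(-18)**2 + 715)) + 2537 = (-315 + 825*(4*324 + 715)) + 2537 = (-315 + 825*(1296 + 715)) + 2537 = (-315 + 825*2011) + 2537 = (-315 + 1659075) + 2537 = 1658760 + 2537 = 1661297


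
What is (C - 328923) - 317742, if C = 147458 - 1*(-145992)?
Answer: -353215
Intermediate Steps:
C = 293450 (C = 147458 + 145992 = 293450)
(C - 328923) - 317742 = (293450 - 328923) - 317742 = -35473 - 317742 = -353215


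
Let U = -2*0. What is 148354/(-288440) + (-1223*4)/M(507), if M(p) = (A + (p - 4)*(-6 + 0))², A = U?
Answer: -169083418397/328400621820 ≈ -0.51487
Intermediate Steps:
U = 0
A = 0
M(p) = (24 - 6*p)² (M(p) = (0 + (p - 4)*(-6 + 0))² = (0 + (-4 + p)*(-6))² = (0 + (24 - 6*p))² = (24 - 6*p)²)
148354/(-288440) + (-1223*4)/M(507) = 148354/(-288440) + (-1223*4)/((36*(4 - 1*507)²)) = 148354*(-1/288440) - 4892*1/(36*(4 - 507)²) = -74177/144220 - 4892/(36*(-503)²) = -74177/144220 - 4892/(36*253009) = -74177/144220 - 4892/9108324 = -74177/144220 - 4892*1/9108324 = -74177/144220 - 1223/2277081 = -169083418397/328400621820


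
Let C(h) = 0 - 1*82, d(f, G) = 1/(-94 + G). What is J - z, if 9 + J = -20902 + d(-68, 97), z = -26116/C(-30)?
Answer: -2611186/123 ≈ -21229.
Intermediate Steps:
C(h) = -82 (C(h) = 0 - 82 = -82)
z = 13058/41 (z = -26116/(-82) = -26116*(-1/82) = 13058/41 ≈ 318.49)
J = -62732/3 (J = -9 + (-20902 + 1/(-94 + 97)) = -9 + (-20902 + 1/3) = -9 + (-20902 + ⅓) = -9 - 62705/3 = -62732/3 ≈ -20911.)
J - z = -62732/3 - 1*13058/41 = -62732/3 - 13058/41 = -2611186/123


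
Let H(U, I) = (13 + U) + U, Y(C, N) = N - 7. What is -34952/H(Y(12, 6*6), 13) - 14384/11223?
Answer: -13561640/27477 ≈ -493.56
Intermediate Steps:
Y(C, N) = -7 + N
H(U, I) = 13 + 2*U
-34952/H(Y(12, 6*6), 13) - 14384/11223 = -34952/(13 + 2*(-7 + 6*6)) - 14384/11223 = -34952/(13 + 2*(-7 + 36)) - 14384*1/11223 = -34952/(13 + 2*29) - 496/387 = -34952/(13 + 58) - 496/387 = -34952/71 - 496/387 = -13561640/27477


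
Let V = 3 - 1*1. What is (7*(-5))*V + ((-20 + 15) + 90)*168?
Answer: 14210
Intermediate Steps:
V = 2 (V = 3 - 1 = 2)
(7*(-5))*V + ((-20 + 15) + 90)*168 = (7*(-5))*2 + ((-20 + 15) + 90)*168 = -35*2 + (-5 + 90)*168 = -70 + 85*168 = -70 + 14280 = 14210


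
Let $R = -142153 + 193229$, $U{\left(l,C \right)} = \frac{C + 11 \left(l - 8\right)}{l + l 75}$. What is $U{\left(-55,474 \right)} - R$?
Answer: $- \frac{213497461}{4180} \approx -51076.0$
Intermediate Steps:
$U{\left(l,C \right)} = \frac{-88 + C + 11 l}{76 l}$ ($U{\left(l,C \right)} = \frac{C + 11 \left(-8 + l\right)}{l + 75 l} = \frac{C + \left(-88 + 11 l\right)}{76 l} = \left(-88 + C + 11 l\right) \frac{1}{76 l} = \frac{-88 + C + 11 l}{76 l}$)
$R = 51076$
$U{\left(-55,474 \right)} - R = \frac{-88 + 474 + 11 \left(-55\right)}{76 \left(-55\right)} - 51076 = \frac{1}{76} \left(- \frac{1}{55}\right) \left(-88 + 474 - 605\right) - 51076 = \frac{1}{76} \left(- \frac{1}{55}\right) \left(-219\right) - 51076 = \frac{219}{4180} - 51076 = - \frac{213497461}{4180}$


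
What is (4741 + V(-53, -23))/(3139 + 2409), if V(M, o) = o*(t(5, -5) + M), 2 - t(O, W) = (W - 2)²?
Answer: 7041/5548 ≈ 1.2691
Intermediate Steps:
t(O, W) = 2 - (-2 + W)² (t(O, W) = 2 - (W - 2)² = 2 - (-2 + W)²)
V(M, o) = o*(-47 + M) (V(M, o) = o*((2 - (-2 - 5)²) + M) = o*((2 - 1*(-7)²) + M) = o*((2 - 1*49) + M) = o*((2 - 49) + M) = o*(-47 + M))
(4741 + V(-53, -23))/(3139 + 2409) = (4741 - 23*(-47 - 53))/(3139 + 2409) = (4741 - 23*(-100))/5548 = (4741 + 2300)*(1/5548) = 7041*(1/5548) = 7041/5548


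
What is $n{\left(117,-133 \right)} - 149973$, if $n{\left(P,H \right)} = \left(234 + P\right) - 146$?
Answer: $-149768$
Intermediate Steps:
$n{\left(P,H \right)} = 88 + P$
$n{\left(117,-133 \right)} - 149973 = \left(88 + 117\right) - 149973 = 205 - 149973 = -149768$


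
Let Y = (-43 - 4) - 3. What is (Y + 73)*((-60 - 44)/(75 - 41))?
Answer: -1196/17 ≈ -70.353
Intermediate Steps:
Y = -50 (Y = -47 - 3 = -50)
(Y + 73)*((-60 - 44)/(75 - 41)) = (-50 + 73)*((-60 - 44)/(75 - 41)) = 23*(-104/34) = 23*(-104*1/34) = 23*(-52/17) = -1196/17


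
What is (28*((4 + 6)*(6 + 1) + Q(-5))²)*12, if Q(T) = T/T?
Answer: 1693776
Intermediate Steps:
Q(T) = 1
(28*((4 + 6)*(6 + 1) + Q(-5))²)*12 = (28*((4 + 6)*(6 + 1) + 1)²)*12 = (28*(10*7 + 1)²)*12 = (28*(70 + 1)²)*12 = (28*71²)*12 = (28*5041)*12 = 141148*12 = 1693776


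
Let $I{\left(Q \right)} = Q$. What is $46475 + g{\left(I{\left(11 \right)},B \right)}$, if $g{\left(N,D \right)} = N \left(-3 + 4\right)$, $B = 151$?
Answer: $46486$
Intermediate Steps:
$g{\left(N,D \right)} = N$ ($g{\left(N,D \right)} = N 1 = N$)
$46475 + g{\left(I{\left(11 \right)},B \right)} = 46475 + 11 = 46486$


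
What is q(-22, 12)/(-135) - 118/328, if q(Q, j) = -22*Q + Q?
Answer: -27911/7380 ≈ -3.7820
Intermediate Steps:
q(Q, j) = -21*Q
q(-22, 12)/(-135) - 118/328 = -21*(-22)/(-135) - 118/328 = 462*(-1/135) - 118*1/328 = -154/45 - 59/164 = -27911/7380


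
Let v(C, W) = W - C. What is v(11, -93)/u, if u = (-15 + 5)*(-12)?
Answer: -13/15 ≈ -0.86667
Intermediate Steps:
u = 120 (u = -10*(-12) = 120)
v(11, -93)/u = (-93 - 1*11)/120 = (-93 - 11)*(1/120) = -104*1/120 = -13/15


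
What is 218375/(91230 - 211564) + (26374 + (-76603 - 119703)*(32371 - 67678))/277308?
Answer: 208493668889761/8342395218 ≈ 24992.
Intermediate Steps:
218375/(91230 - 211564) + (26374 + (-76603 - 119703)*(32371 - 67678))/277308 = 218375/(-120334) + (26374 - 196306*(-35307))*(1/277308) = 218375*(-1/120334) + (26374 + 6930975942)*(1/277308) = -218375/120334 + 6931002316*(1/277308) = -218375/120334 + 1732750579/69327 = 208493668889761/8342395218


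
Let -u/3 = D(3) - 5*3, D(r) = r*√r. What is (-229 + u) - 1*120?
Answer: -304 - 9*√3 ≈ -319.59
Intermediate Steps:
D(r) = r^(3/2)
u = 45 - 9*√3 (u = -3*(3^(3/2) - 5*3) = -3*(3*√3 - 15) = -3*(-15 + 3*√3) = 45 - 9*√3 ≈ 29.412)
(-229 + u) - 1*120 = (-229 + (45 - 9*√3)) - 1*120 = (-184 - 9*√3) - 120 = -304 - 9*√3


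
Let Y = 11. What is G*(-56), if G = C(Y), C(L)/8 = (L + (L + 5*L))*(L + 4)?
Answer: -517440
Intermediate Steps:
C(L) = 56*L*(4 + L) (C(L) = 8*((L + (L + 5*L))*(L + 4)) = 8*((L + 6*L)*(4 + L)) = 8*((7*L)*(4 + L)) = 8*(7*L*(4 + L)) = 56*L*(4 + L))
G = 9240 (G = 56*11*(4 + 11) = 56*11*15 = 9240)
G*(-56) = 9240*(-56) = -517440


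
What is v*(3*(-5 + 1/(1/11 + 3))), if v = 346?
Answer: -82521/17 ≈ -4854.2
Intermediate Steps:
v*(3*(-5 + 1/(1/11 + 3))) = 346*(3*(-5 + 1/(1/11 + 3))) = 346*(3*(-5 + 1/(34/11))) = 346*(3*(-5 + 11/34)) = 346*(3*(-159/34)) = 346*(-477/34) = -82521/17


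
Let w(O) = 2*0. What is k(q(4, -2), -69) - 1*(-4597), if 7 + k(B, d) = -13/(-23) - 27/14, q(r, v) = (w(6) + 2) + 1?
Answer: 1477541/322 ≈ 4588.6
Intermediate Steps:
w(O) = 0
q(r, v) = 3 (q(r, v) = (0 + 2) + 1 = 2 + 1 = 3)
k(B, d) = -2693/322 (k(B, d) = -7 + (-13/(-23) - 27/14) = -7 + (-13*(-1/23) - 27*1/14) = -7 + (13/23 - 27/14) = -7 - 439/322 = -2693/322)
k(q(4, -2), -69) - 1*(-4597) = -2693/322 - 1*(-4597) = -2693/322 + 4597 = 1477541/322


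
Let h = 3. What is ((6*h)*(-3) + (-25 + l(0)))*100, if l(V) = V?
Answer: -7900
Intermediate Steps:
((6*h)*(-3) + (-25 + l(0)))*100 = ((6*3)*(-3) + (-25 + 0))*100 = (18*(-3) - 25)*100 = (-54 - 25)*100 = -79*100 = -7900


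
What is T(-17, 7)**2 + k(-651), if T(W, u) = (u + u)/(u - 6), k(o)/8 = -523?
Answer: -3988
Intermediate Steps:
k(o) = -4184 (k(o) = 8*(-523) = -4184)
T(W, u) = 2*u/(-6 + u) (T(W, u) = (2*u)/(-6 + u) = 2*u/(-6 + u))
T(-17, 7)**2 + k(-651) = (2*7/(-6 + 7))**2 - 4184 = (2*7/1)**2 - 4184 = (2*7*1)**2 - 4184 = 14**2 - 4184 = 196 - 4184 = -3988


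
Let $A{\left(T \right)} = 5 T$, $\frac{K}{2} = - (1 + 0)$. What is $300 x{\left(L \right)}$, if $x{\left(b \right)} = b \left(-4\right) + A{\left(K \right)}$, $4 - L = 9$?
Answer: $3000$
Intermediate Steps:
$L = -5$ ($L = 4 - 9 = -5$)
$K = -2$ ($K = 2 \left(- (1 + 0)\right) = 2 \left(\left(-1\right) 1\right) = 2 \left(-1\right) = -2$)
$x{\left(b \right)} = -10 - 4 b$ ($x{\left(b \right)} = b \left(-4\right) + 5 \left(-2\right) = - 4 b - 10 = -10 - 4 b$)
$300 x{\left(L \right)} = 300 \left(-10 - -20\right) = 300 \left(-10 + 20\right) = 300 \cdot 10 = 3000$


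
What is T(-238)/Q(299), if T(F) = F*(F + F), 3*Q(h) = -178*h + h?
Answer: -113288/17641 ≈ -6.4219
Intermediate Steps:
Q(h) = -59*h (Q(h) = (-178*h + h)/3 = (-177*h)/3 = -59*h)
T(F) = 2*F² (T(F) = F*(2*F) = 2*F²)
T(-238)/Q(299) = (2*(-238)²)/((-59*299)) = (2*56644)/(-17641) = 113288*(-1/17641) = -113288/17641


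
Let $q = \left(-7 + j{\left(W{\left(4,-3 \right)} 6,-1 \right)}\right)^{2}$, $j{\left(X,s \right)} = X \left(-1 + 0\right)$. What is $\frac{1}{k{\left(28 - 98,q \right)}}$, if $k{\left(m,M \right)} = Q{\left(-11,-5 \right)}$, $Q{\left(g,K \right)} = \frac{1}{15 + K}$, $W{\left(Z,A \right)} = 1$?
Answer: $10$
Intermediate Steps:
$j{\left(X,s \right)} = - X$ ($j{\left(X,s \right)} = X \left(-1\right) = - X$)
$q = 169$ ($q = \left(-7 - 1 \cdot 6\right)^{2} = \left(-7 - 6\right)^{2} = \left(-13\right)^{2} = 169$)
$k{\left(m,M \right)} = \frac{1}{10}$ ($k{\left(m,M \right)} = \frac{1}{15 - 5} = \frac{1}{10}$)
$\frac{1}{k{\left(28 - 98,q \right)}} = \frac{1}{\frac{1}{10}} = 10$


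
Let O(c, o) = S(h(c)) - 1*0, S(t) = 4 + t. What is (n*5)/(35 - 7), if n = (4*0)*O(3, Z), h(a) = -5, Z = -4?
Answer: 0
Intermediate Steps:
O(c, o) = -1 (O(c, o) = (4 - 5) - 1*0 = -1 + 0 = -1)
n = 0 (n = (4*0)*(-1) = 0*(-1) = 0)
(n*5)/(35 - 7) = (0*5)/(35 - 7) = 0/28 = 0*(1/28) = 0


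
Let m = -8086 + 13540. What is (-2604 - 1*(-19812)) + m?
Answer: 22662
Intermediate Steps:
m = 5454
(-2604 - 1*(-19812)) + m = (-2604 - 1*(-19812)) + 5454 = (-2604 + 19812) + 5454 = 17208 + 5454 = 22662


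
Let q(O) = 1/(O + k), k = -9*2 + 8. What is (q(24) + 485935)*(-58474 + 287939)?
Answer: 1561071276315/14 ≈ 1.1151e+11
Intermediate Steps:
k = -10 (k = -18 + 8 = -10)
q(O) = 1/(-10 + O) (q(O) = 1/(O - 10) = 1/(-10 + O))
(q(24) + 485935)*(-58474 + 287939) = (1/(-10 + 24) + 485935)*(-58474 + 287939) = (1/14 + 485935)*229465 = (6803091/14)*229465 = 1561071276315/14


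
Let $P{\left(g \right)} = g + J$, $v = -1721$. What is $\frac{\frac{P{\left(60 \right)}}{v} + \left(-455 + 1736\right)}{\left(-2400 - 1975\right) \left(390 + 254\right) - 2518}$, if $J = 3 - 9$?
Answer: $- \frac{734849}{1617750326} \approx -0.00045424$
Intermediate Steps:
$J = -6$ ($J = 3 - 9 = -6$)
$P{\left(g \right)} = -6 + g$ ($P{\left(g \right)} = g - 6 = -6 + g$)
$\frac{\frac{P{\left(60 \right)}}{v} + \left(-455 + 1736\right)}{\left(-2400 - 1975\right) \left(390 + 254\right) - 2518} = \frac{\frac{-6 + 60}{-1721} + \left(-455 + 1736\right)}{\left(-2400 - 1975\right) \left(390 + 254\right) - 2518} = \frac{54 \left(- \frac{1}{1721}\right) + 1281}{\left(-4375\right) 644 - 2518} = \frac{- \frac{54}{1721} + 1281}{-2817500 - 2518} = \frac{2204547}{1721 \left(-2820018\right)} = \frac{2204547}{1721} \left(- \frac{1}{2820018}\right) = - \frac{734849}{1617750326}$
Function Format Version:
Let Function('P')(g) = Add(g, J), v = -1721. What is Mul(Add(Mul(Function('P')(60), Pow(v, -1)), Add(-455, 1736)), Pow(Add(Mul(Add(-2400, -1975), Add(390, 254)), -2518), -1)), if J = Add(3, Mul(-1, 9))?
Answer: Rational(-734849, 1617750326) ≈ -0.00045424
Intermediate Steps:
J = -6 (J = Add(3, -9) = -6)
Function('P')(g) = Add(-6, g) (Function('P')(g) = Add(g, -6) = Add(-6, g))
Mul(Add(Mul(Function('P')(60), Pow(v, -1)), Add(-455, 1736)), Pow(Add(Mul(Add(-2400, -1975), Add(390, 254)), -2518), -1)) = Mul(Add(Mul(Add(-6, 60), Pow(-1721, -1)), Add(-455, 1736)), Pow(Add(Mul(Add(-2400, -1975), Add(390, 254)), -2518), -1)) = Mul(Add(Mul(54, Rational(-1, 1721)), 1281), Pow(Add(Mul(-4375, 644), -2518), -1)) = Mul(Add(Rational(-54, 1721), 1281), Pow(Add(-2817500, -2518), -1)) = Mul(Rational(2204547, 1721), Pow(-2820018, -1)) = Mul(Rational(2204547, 1721), Rational(-1, 2820018)) = Rational(-734849, 1617750326)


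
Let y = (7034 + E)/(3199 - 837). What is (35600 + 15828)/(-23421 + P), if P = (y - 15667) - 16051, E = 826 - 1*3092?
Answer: -60736468/65116775 ≈ -0.93273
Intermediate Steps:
E = -2266 (E = 826 - 3092 = -2266)
y = 2384/1181 (y = (7034 - 2266)/(3199 - 837) = 4768/2362 = 4768*(1/2362) = 2384/1181 ≈ 2.0186)
P = -37456574/1181 (P = (2384/1181 - 15667) - 16051 = -18500343/1181 - 16051 = -37456574/1181 ≈ -31716.)
(35600 + 15828)/(-23421 + P) = (35600 + 15828)/(-23421 - 37456574/1181) = 51428/(-65116775/1181) = 51428*(-1181/65116775) = -60736468/65116775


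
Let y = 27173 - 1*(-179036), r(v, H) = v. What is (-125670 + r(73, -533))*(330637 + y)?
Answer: -67426247062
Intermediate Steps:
y = 206209 (y = 27173 + 179036 = 206209)
(-125670 + r(73, -533))*(330637 + y) = (-125670 + 73)*(330637 + 206209) = -125597*536846 = -67426247062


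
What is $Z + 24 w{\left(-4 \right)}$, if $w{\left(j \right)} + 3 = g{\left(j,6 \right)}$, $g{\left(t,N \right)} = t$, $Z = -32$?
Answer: $-200$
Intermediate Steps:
$w{\left(j \right)} = -3 + j$
$Z + 24 w{\left(-4 \right)} = -32 + 24 \left(-3 - 4\right) = -32 + 24 \left(-7\right) = -32 - 168 = -200$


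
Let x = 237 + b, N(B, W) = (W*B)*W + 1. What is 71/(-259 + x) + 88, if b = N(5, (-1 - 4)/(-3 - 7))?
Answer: 6668/79 ≈ 84.405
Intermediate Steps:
N(B, W) = 1 + B*W**2 (N(B, W) = (B*W)*W + 1 = B*W**2 + 1 = 1 + B*W**2)
b = 9/4 (b = 1 + 5*((-1 - 4)/(-3 - 7))**2 = 1 + 5*(-5/(-10))**2 = 1 + 5*(-5*(-1/10))**2 = 1 + 5*(1/2)**2 = 1 + 5*(1/4) = 1 + 5/4 = 9/4 ≈ 2.2500)
x = 957/4 (x = 237 + 9/4 = 957/4 ≈ 239.25)
71/(-259 + x) + 88 = 71/(-259 + 957/4) + 88 = 71/(-79/4) + 88 = 71*(-4/79) + 88 = -284/79 + 88 = 6668/79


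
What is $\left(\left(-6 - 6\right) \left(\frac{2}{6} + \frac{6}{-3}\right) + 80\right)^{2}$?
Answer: $10000$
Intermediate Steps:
$\left(\left(-6 - 6\right) \left(\frac{2}{6} + \frac{6}{-3}\right) + 80\right)^{2} = \left(- 12 \left(2 \cdot \frac{1}{6} + 6 \left(- \frac{1}{3}\right)\right) + 80\right)^{2} = \left(- 12 \left(\frac{1}{3} - 2\right) + 80\right)^{2} = \left(\left(-12\right) \left(- \frac{5}{3}\right) + 80\right)^{2} = \left(20 + 80\right)^{2} = 100^{2} = 10000$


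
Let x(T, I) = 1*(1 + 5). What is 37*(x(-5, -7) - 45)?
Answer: -1443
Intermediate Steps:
x(T, I) = 6 (x(T, I) = 1*6 = 6)
37*(x(-5, -7) - 45) = 37*(6 - 45) = 37*(-39) = -1443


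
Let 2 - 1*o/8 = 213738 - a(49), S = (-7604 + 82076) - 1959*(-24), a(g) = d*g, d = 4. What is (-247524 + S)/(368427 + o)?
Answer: 14004/148877 ≈ 0.094064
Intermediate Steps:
a(g) = 4*g
S = 121488 (S = 74472 + 47016 = 121488)
o = -1708320 (o = 16 - 8*(213738 - 4*49) = 16 - 8*(213738 - 1*196) = 16 - 8*(213738 - 196) = 16 - 8*213542 = 16 - 1708336 = -1708320)
(-247524 + S)/(368427 + o) = (-247524 + 121488)/(368427 - 1708320) = -126036/(-1339893) = -126036*(-1/1339893) = 14004/148877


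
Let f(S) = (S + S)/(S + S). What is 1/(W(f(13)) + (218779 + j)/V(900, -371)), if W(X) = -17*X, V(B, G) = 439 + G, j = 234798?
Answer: 4/26613 ≈ 0.00015030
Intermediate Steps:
f(S) = 1 (f(S) = (2*S)/((2*S)) = (2*S)*(1/(2*S)) = 1)
1/(W(f(13)) + (218779 + j)/V(900, -371)) = 1/(-17*1 + (218779 + 234798)/(439 - 371)) = 1/(-17 + 453577/68) = 1/(-17 + 453577*(1/68)) = 1/(-17 + 26681/4) = 1/(26613/4) = 4/26613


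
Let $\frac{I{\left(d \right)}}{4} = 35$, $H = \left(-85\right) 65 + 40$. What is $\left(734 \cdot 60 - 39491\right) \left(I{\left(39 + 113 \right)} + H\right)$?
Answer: $-24314405$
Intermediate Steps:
$H = -5485$ ($H = -5525 + 40 = -5485$)
$I{\left(d \right)} = 140$ ($I{\left(d \right)} = 4 \cdot 35 = 140$)
$\left(734 \cdot 60 - 39491\right) \left(I{\left(39 + 113 \right)} + H\right) = \left(734 \cdot 60 - 39491\right) \left(140 - 5485\right) = \left(44040 - 39491\right) \left(-5345\right) = 4549 \left(-5345\right) = -24314405$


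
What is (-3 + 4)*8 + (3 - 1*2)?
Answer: 9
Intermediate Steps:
(-3 + 4)*8 + (3 - 1*2) = 1*8 + (3 - 2) = 8 + 1 = 9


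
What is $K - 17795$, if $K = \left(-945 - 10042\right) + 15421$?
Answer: $-13361$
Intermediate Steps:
$K = 4434$ ($K = -10987 + 15421 = 4434$)
$K - 17795 = 4434 - 17795 = -13361$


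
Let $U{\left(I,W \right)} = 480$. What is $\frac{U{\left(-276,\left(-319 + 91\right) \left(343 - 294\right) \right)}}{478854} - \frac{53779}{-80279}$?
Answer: $\frac{4298470531}{6406986711} \approx 0.6709$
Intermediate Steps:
$\frac{U{\left(-276,\left(-319 + 91\right) \left(343 - 294\right) \right)}}{478854} - \frac{53779}{-80279} = \frac{480}{478854} - \frac{53779}{-80279} = 480 \cdot \frac{1}{478854} - - \frac{53779}{80279} = \frac{80}{79809} + \frac{53779}{80279} = \frac{4298470531}{6406986711}$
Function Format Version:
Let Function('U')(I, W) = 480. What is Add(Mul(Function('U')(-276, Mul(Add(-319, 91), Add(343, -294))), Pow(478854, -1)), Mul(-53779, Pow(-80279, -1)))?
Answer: Rational(4298470531, 6406986711) ≈ 0.67090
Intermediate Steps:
Add(Mul(Function('U')(-276, Mul(Add(-319, 91), Add(343, -294))), Pow(478854, -1)), Mul(-53779, Pow(-80279, -1))) = Add(Mul(480, Pow(478854, -1)), Mul(-53779, Pow(-80279, -1))) = Add(Mul(480, Rational(1, 478854)), Mul(-53779, Rational(-1, 80279))) = Add(Rational(80, 79809), Rational(53779, 80279)) = Rational(4298470531, 6406986711)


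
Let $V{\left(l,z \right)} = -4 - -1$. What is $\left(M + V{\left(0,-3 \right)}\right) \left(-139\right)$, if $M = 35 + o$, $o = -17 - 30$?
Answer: $2085$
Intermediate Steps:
$V{\left(l,z \right)} = -3$ ($V{\left(l,z \right)} = -4 + 1 = -3$)
$o = -47$ ($o = -17 - 30 = -47$)
$M = -12$ ($M = 35 - 47 = -12$)
$\left(M + V{\left(0,-3 \right)}\right) \left(-139\right) = \left(-12 - 3\right) \left(-139\right) = \left(-15\right) \left(-139\right) = 2085$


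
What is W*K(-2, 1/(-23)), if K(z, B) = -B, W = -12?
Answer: -12/23 ≈ -0.52174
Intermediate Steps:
W*K(-2, 1/(-23)) = -(-12)/(-23) = -(-12)*(-1)/23 = -12*1/23 = -12/23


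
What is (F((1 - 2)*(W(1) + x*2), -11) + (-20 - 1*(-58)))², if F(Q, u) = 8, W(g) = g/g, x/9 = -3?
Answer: 2116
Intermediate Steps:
x = -27 (x = 9*(-3) = -27)
W(g) = 1
(F((1 - 2)*(W(1) + x*2), -11) + (-20 - 1*(-58)))² = (8 + (-20 - 1*(-58)))² = (8 + (-20 + 58))² = (8 + 38)² = 46² = 2116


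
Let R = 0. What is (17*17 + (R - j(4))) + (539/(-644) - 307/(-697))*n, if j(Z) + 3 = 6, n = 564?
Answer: 999941/16031 ≈ 62.375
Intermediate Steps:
j(Z) = 3 (j(Z) = -3 + 6 = 3)
(17*17 + (R - j(4))) + (539/(-644) - 307/(-697))*n = (17*17 + (0 - 1*3)) + (539/(-644) - 307/(-697))*564 = (289 + (0 - 3)) + (539*(-1/644) - 307*(-1/697))*564 = (289 - 3) + (-77/92 + 307/697)*564 = 286 - 25425/64124*564 = 286 - 3584925/16031 = 999941/16031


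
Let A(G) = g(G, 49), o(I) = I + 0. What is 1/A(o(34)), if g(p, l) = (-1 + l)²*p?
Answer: 1/78336 ≈ 1.2766e-5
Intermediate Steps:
o(I) = I
g(p, l) = p*(-1 + l)²
A(G) = 2304*G (A(G) = G*(-1 + 49)² = G*48² = G*2304 = 2304*G)
1/A(o(34)) = 1/(2304*34) = 1/78336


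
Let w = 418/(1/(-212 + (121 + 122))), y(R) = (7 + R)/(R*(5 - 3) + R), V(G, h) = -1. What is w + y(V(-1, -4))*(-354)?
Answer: 13666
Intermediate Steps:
y(R) = (7 + R)/(3*R) (y(R) = (7 + R)/(R*2 + R) = (7 + R)/(2*R + R) = (7 + R)/((3*R)) = (7 + R)*(1/(3*R)) = (7 + R)/(3*R))
w = 12958 (w = 418/(1/(-212 + 243)) = 418/(1/31) = 418*31 = 12958)
w + y(V(-1, -4))*(-354) = 12958 + ((1/3)*(7 - 1)/(-1))*(-354) = 12958 + ((1/3)*(-1)*6)*(-354) = 12958 - 2*(-354) = 12958 + 708 = 13666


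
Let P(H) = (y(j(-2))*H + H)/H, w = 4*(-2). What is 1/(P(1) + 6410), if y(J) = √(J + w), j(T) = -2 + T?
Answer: 2137/13700311 - 2*I*√3/41100933 ≈ 0.00015598 - 8.4283e-8*I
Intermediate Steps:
w = -8
y(J) = √(-8 + J) (y(J) = √(J - 8) = √(-8 + J))
P(H) = (H + 2*I*H*√3)/H (P(H) = (√(-8 + (-2 - 2))*H + H)/H = (√(-8 - 4)*H + H)/H = (√(-12)*H + H)/H = ((2*I*√3)*H + H)/H = (2*I*H*√3 + H)/H = (H + 2*I*H*√3)/H)
1/(P(1) + 6410) = 1/((1 + 2*I*√3) + 6410) = 1/(6411 + 2*I*√3)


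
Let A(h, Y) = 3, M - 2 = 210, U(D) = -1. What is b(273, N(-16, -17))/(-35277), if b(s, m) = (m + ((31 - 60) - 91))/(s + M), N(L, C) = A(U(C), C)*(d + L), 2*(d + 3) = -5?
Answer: 123/11406230 ≈ 1.0784e-5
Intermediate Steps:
M = 212 (M = 2 + 210 = 212)
d = -11/2 (d = -3 + (1/2)*(-5) = -3 - 5/2 = -11/2 ≈ -5.5000)
N(L, C) = -33/2 + 3*L (N(L, C) = 3*(-11/2 + L) = -33/2 + 3*L)
b(s, m) = (-120 + m)/(212 + s) (b(s, m) = (m + ((31 - 60) - 91))/(s + 212) = (m + (-29 - 91))/(212 + s) = (m - 120)/(212 + s) = (-120 + m)/(212 + s))
b(273, N(-16, -17))/(-35277) = ((-120 + (-33/2 + 3*(-16)))/(212 + 273))/(-35277) = ((-120 + (-33/2 - 48))/485)*(-1/35277) = ((-120 - 129/2)/485)*(-1/35277) = ((1/485)*(-369/2))*(-1/35277) = -369/970*(-1/35277) = 123/11406230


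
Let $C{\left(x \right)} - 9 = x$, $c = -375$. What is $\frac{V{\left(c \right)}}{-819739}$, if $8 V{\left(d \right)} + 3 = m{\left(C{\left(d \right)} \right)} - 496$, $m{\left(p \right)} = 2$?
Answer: $\frac{497}{6557912} \approx 7.5786 \cdot 10^{-5}$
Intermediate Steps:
$C{\left(x \right)} = 9 + x$
$V{\left(d \right)} = - \frac{497}{8}$ ($V{\left(d \right)} = - \frac{3}{8} + \frac{2 - 496}{8} = - \frac{3}{8} + \frac{1}{8} \left(-494\right) = - \frac{3}{8} - \frac{247}{4} = - \frac{497}{8}$)
$\frac{V{\left(c \right)}}{-819739} = - \frac{497}{8 \left(-819739\right)} = \left(- \frac{497}{8}\right) \left(- \frac{1}{819739}\right) = \frac{497}{6557912}$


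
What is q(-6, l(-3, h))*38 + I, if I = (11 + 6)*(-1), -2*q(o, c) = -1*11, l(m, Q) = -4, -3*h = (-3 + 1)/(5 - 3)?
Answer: 192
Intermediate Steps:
h = 1/3 (h = -(-3 + 1)/(3*(5 - 3)) = -(-2)/(3*2) = -1/3*(-1) = 1/3 ≈ 0.33333)
q(o, c) = 11/2 (q(o, c) = -(-1)*11/2 = -1/2*(-11) = 11/2)
I = -17 (I = 17*(-1) = -17)
q(-6, l(-3, h))*38 + I = (11/2)*38 - 17 = 209 - 17 = 192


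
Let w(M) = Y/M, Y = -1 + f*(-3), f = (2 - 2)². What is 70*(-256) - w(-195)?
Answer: -3494401/195 ≈ -17920.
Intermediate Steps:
f = 0 (f = 0² = 0)
Y = -1 (Y = -1 + 0*(-3) = -1 + 0 = -1)
w(M) = -1/M
70*(-256) - w(-195) = 70*(-256) - (-1)/(-195) = -17920 - (-1)*(-1)/195 = -17920 - 1*1/195 = -17920 - 1/195 = -3494401/195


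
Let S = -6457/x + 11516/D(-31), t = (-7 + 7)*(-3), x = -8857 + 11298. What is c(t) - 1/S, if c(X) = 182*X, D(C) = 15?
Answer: -36615/28013701 ≈ -0.0013070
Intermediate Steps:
x = 2441
t = 0 (t = 0*(-3) = 0)
S = 28013701/36615 (S = -6457/2441 + 11516/15 = 28013701/36615 ≈ 765.09)
c(t) - 1/S = 182*0 - 1/28013701/36615 = 0 - 1*36615/28013701 = 0 - 36615/28013701 = -36615/28013701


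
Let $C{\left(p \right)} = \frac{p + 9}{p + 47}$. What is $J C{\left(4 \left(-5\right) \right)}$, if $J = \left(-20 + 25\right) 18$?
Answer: $- \frac{110}{3} \approx -36.667$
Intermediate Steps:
$C{\left(p \right)} = \frac{9 + p}{47 + p}$
$J = 90$ ($J = 5 \cdot 18 = 90$)
$J C{\left(4 \left(-5\right) \right)} = 90 \frac{9 + 4 \left(-5\right)}{47 + 4 \left(-5\right)} = 90 \frac{9 - 20}{47 - 20} = 90 \cdot \frac{1}{27} \left(-11\right) = 90 \left(- \frac{11}{27}\right) = - \frac{110}{3}$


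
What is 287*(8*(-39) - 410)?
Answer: -207214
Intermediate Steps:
287*(8*(-39) - 410) = 287*(-312 - 410) = 287*(-722) = -207214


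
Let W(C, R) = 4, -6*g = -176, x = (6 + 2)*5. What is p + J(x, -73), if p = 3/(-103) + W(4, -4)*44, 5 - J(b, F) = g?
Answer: 46856/309 ≈ 151.64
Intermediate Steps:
x = 40 (x = 8*5 = 40)
g = 88/3 (g = -1/6*(-176) = 88/3 ≈ 29.333)
J(b, F) = -73/3 (J(b, F) = 5 - 1*88/3 = 5 - 88/3 = -73/3)
p = 18125/103 (p = 3/(-103) + 4*44 = 3*(-1/103) + 176 = -3/103 + 176 = 18125/103 ≈ 175.97)
p + J(x, -73) = 18125/103 - 73/3 = 46856/309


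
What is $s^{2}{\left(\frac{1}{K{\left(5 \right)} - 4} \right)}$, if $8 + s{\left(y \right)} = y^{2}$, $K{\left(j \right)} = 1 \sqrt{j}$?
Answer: $\frac{897129}{14641} - \frac{15152 \sqrt{5}}{14641} \approx 58.961$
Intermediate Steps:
$K{\left(j \right)} = \sqrt{j}$
$s{\left(y \right)} = -8 + y^{2}$
$s^{2}{\left(\frac{1}{K{\left(5 \right)} - 4} \right)} = \left(-8 + \left(\frac{1}{\sqrt{5} - 4}\right)^{2}\right)^{2} = \left(-8 + \left(\frac{1}{-4 + \sqrt{5}}\right)^{2}\right)^{2} = \left(-8 + \frac{1}{\left(-4 + \sqrt{5}\right)^{2}}\right)^{2}$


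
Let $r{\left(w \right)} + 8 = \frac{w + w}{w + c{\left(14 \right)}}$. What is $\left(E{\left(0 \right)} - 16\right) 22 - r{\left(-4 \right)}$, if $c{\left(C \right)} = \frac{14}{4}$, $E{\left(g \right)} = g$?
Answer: $-360$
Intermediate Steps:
$c{\left(C \right)} = \frac{7}{2}$ ($c{\left(C \right)} = 14 \cdot \frac{1}{4} = \frac{7}{2}$)
$r{\left(w \right)} = -8 + \frac{2 w}{\frac{7}{2} + w}$ ($r{\left(w \right)} = -8 + \frac{w + w}{w + \frac{7}{2}} = -8 + \frac{2 w}{\frac{7}{2} + w}$)
$\left(E{\left(0 \right)} - 16\right) 22 - r{\left(-4 \right)} = \left(0 - 16\right) 22 - \frac{4 \left(-14 - -12\right)}{7 + 2 \left(-4\right)} = \left(-16\right) 22 - \frac{4 \left(-14 + 12\right)}{7 - 8} = -352 - 4 \frac{1}{-1} \left(-2\right) = -352 - 4 \left(-1\right) \left(-2\right) = -352 - 8 = -360$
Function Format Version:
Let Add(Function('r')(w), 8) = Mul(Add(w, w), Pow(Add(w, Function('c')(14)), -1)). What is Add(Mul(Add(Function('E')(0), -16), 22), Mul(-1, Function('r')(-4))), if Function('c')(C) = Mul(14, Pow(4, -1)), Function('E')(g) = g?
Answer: -360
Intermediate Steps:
Function('c')(C) = Rational(7, 2) (Function('c')(C) = Mul(14, Rational(1, 4)) = Rational(7, 2))
Function('r')(w) = Add(-8, Mul(2, w, Pow(Add(Rational(7, 2), w), -1))) (Function('r')(w) = Add(-8, Mul(Add(w, w), Pow(Add(w, Rational(7, 2)), -1))) = Add(-8, Mul(Mul(2, w), Pow(Add(Rational(7, 2), w), -1))) = Add(-8, Mul(2, w, Pow(Add(Rational(7, 2), w), -1))))
Add(Mul(Add(Function('E')(0), -16), 22), Mul(-1, Function('r')(-4))) = Add(Mul(Add(0, -16), 22), Mul(-1, Mul(4, Pow(Add(7, Mul(2, -4)), -1), Add(-14, Mul(-3, -4))))) = Add(Mul(-16, 22), Mul(-1, Mul(4, Pow(Add(7, -8), -1), Add(-14, 12)))) = Add(-352, Mul(-1, Mul(4, Pow(-1, -1), -2))) = Add(-352, Mul(-1, Mul(4, -1, -2))) = Add(-352, Mul(-1, 8)) = Add(-352, -8) = -360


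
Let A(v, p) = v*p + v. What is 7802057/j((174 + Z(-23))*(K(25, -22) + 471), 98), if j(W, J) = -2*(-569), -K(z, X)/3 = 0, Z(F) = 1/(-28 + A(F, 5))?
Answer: 7802057/1138 ≈ 6855.9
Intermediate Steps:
A(v, p) = v + p*v (A(v, p) = p*v + v = v + p*v)
Z(F) = 1/(-28 + 6*F) (Z(F) = 1/(-28 + F*(1 + 5)) = 1/(-28 + F*6) = 1/(-28 + 6*F))
K(z, X) = 0 (K(z, X) = -3*0 = 0)
j(W, J) = 1138
7802057/j((174 + Z(-23))*(K(25, -22) + 471), 98) = 7802057/1138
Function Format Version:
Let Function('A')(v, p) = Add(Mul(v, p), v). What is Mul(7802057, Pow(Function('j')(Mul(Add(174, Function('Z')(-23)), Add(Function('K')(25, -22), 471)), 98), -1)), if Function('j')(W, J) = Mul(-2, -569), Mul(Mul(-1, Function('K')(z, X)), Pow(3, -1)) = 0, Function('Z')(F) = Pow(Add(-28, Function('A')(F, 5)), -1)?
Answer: Rational(7802057, 1138) ≈ 6855.9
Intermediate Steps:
Function('A')(v, p) = Add(v, Mul(p, v)) (Function('A')(v, p) = Add(Mul(p, v), v) = Add(v, Mul(p, v)))
Function('Z')(F) = Pow(Add(-28, Mul(6, F)), -1) (Function('Z')(F) = Pow(Add(-28, Mul(F, Add(1, 5))), -1) = Pow(Add(-28, Mul(F, 6)), -1) = Pow(Add(-28, Mul(6, F)), -1))
Function('K')(z, X) = 0 (Function('K')(z, X) = Mul(-3, 0) = 0)
Function('j')(W, J) = 1138
Mul(7802057, Pow(Function('j')(Mul(Add(174, Function('Z')(-23)), Add(Function('K')(25, -22), 471)), 98), -1)) = Mul(7802057, Pow(1138, -1)) = Mul(7802057, Rational(1, 1138)) = Rational(7802057, 1138)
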